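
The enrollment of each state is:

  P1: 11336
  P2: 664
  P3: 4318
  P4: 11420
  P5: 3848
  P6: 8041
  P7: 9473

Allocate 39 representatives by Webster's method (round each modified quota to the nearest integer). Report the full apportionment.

P1=9, P2=1, P3=3, P4=9, P5=3, P6=6, P7=8

Standard divisor 49100/39 ≈ 1258.974; standard quotas: P1 9.004, P2 0.527, P3 3.430, P4 9.071, P5 3.056, P6 6.387, P7 7.524.
Rounding to the nearest integer gives P1 9, P2 1, P3 3, P4 9, P5 3, P6 6, P7 8 — total 39, matching the house size, so no adjustment is needed.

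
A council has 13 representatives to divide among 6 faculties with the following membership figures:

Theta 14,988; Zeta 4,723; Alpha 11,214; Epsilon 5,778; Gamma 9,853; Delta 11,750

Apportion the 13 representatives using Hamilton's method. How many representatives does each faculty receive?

Theta 3, Zeta 1, Alpha 3, Epsilon 1, Gamma 2, Delta 3

Total 58306; standard divisor 58306/13 ≈ 4485.077.
Standard quotas: Theta 3.3417, Zeta 1.0530, Alpha 2.5003, Epsilon 1.2883, Gamma 2.1968, Delta 2.6198.
Lower quotas: Theta 3, Zeta 1, Alpha 2, Epsilon 1, Gamma 2, Delta 2 (sum 11, leaving 2 seats).
Remainders in descending order: Delta 0.6198, Alpha 0.5003, Theta 0.3417, Epsilon 0.2883, Gamma 0.1968, Zeta 0.0530.
Largest remainders: Delta, Alpha receive the extra seats.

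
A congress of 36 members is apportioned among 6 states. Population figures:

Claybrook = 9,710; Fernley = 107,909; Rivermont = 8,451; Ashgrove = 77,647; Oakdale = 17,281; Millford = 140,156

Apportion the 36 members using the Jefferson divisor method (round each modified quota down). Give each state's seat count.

Standard divisor 361154/36 ≈ 10032.056; standard quotas: Claybrook 0.968, Fernley 10.756, Rivermont 0.842, Ashgrove 7.740, Oakdale 1.723, Millford 13.971.
Rounding down gives 0, 10, 0, 7, 1, 13 = 31 seats, so the divisor must be adjusted.
With modified divisor 9200: modified quotas Claybrook 1.055, Fernley 11.729, Rivermont 0.919, Ashgrove 8.440, Oakdale 1.878, Millford 15.234.
Rounding down: Claybrook 1, Fernley 11, Rivermont 0, Ashgrove 8, Oakdale 1, Millford 15 (total 36).

Claybrook=1, Fernley=11, Rivermont=0, Ashgrove=8, Oakdale=1, Millford=15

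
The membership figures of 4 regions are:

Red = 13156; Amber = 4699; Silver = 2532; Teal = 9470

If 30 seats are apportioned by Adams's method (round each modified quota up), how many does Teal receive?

Standard divisor 29857/30 ≈ 995.233; standard quotas: Red 13.219, Amber 4.722, Silver 2.544, Teal 9.515.
Rounding up gives 14, 5, 3, 10 = 32 seats, so the divisor must be adjusted.
With modified divisor 1070: modified quotas Red 12.295, Amber 4.392, Silver 2.366, Teal 8.850.
Rounding up: Red 13, Amber 5, Silver 3, Teal 9 (total 30).
Teal receives 9.

9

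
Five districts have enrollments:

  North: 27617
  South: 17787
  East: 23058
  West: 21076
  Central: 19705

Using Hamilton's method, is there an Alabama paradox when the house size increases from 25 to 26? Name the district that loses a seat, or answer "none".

none

At 25 seats: North 6, South 4, East 5, West 5, Central 5.
At 26 seats: North 7, South 4, East 5, West 5, Central 5.
No district's allocation decreased.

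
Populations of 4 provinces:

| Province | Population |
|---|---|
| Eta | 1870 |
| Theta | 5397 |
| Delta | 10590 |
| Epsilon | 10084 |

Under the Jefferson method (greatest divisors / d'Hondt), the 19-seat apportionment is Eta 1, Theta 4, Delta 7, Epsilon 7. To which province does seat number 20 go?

Delta

Priority for the next seat is population ÷ (current seats + 1).
Priorities: Eta 935.000, Theta 1079.400, Delta 1323.750, Epsilon 1260.500.
Highest priority: Delta.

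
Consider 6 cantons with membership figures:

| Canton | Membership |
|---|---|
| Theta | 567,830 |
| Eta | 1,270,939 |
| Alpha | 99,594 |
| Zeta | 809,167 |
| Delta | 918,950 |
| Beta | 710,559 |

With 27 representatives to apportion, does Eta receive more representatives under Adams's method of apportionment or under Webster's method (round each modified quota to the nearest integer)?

Adams: Theta 4, Eta 7, Alpha 1, Zeta 5, Delta 6, Beta 4.
Webster: Theta 3, Eta 8, Alpha 1, Zeta 5, Delta 6, Beta 4.
Eta gets 7 under Adams and 8 under Webster.

Webster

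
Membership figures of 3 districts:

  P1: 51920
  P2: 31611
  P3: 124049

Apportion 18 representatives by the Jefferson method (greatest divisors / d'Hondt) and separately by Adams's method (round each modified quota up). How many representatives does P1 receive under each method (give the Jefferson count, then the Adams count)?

4 and 5

Jefferson: P1 4, P2 3, P3 11.
Adams: P1 5, P2 3, P3 10.
P1 gets 4 under Jefferson and 5 under Adams.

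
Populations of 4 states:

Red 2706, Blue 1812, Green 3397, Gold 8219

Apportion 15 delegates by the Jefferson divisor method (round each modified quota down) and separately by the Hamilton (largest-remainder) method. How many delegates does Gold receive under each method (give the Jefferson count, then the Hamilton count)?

Jefferson: Red 2, Blue 1, Green 3, Gold 9.
Hamilton: Red 2, Blue 2, Green 3, Gold 8.
Gold gets 9 under Jefferson and 8 under Hamilton.

9 and 8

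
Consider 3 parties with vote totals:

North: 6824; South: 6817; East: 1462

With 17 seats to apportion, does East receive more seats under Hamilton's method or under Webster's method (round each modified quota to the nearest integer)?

Webster

Hamilton: North 8, South 8, East 1.
Webster: North 8, South 7, East 2.
East gets 1 under Hamilton and 2 under Webster.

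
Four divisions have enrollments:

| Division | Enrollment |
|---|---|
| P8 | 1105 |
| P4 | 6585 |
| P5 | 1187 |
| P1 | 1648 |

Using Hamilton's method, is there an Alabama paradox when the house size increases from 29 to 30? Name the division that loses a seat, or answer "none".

none

At 29 seats: P8 3, P4 18, P5 3, P1 5.
At 30 seats: P8 3, P4 19, P5 3, P1 5.
No division's allocation decreased.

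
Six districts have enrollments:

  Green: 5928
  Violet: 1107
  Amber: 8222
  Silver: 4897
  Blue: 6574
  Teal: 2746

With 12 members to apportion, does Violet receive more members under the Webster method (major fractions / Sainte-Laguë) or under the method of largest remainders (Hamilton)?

Hamilton

Webster: Green 3, Violet 0, Amber 3, Silver 2, Blue 3, Teal 1.
Hamilton: Green 2, Violet 1, Amber 3, Silver 2, Blue 3, Teal 1.
Violet gets 0 under Webster and 1 under Hamilton.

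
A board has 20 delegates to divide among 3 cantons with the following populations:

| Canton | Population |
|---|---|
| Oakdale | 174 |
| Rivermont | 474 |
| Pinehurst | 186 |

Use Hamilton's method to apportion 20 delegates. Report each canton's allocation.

Oakdale: 4, Rivermont: 11, Pinehurst: 5

Total 834; standard divisor 834/20 ≈ 41.7.
Standard quotas: Oakdale 4.173, Rivermont 11.367, Pinehurst 4.460.
Lower quotas: Oakdale 4, Rivermont 11, Pinehurst 4 (sum 19, leaving 1 seat).
Remainders in descending order: Pinehurst 0.460, Rivermont 0.367, Oakdale 0.173.
The surplus seat goes to Pinehurst.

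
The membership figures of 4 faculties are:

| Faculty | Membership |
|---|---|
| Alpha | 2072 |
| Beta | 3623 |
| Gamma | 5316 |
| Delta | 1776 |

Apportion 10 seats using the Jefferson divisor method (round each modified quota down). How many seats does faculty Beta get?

Standard divisor 12787/10 ≈ 1278.7; standard quotas: Alpha 1.620, Beta 2.833, Gamma 4.157, Delta 1.389.
Rounding down gives 1, 2, 4, 1 = 8 seats, so the divisor must be adjusted.
With modified divisor 1050: modified quotas Alpha 1.973, Beta 3.450, Gamma 5.063, Delta 1.691.
Rounding down: Alpha 1, Beta 3, Gamma 5, Delta 1 (total 10).
Beta receives 3.

3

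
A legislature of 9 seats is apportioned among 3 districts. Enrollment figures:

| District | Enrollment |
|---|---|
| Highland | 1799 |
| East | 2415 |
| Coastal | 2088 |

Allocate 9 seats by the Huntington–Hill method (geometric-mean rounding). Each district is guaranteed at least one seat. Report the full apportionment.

Highland=3; East=3; Coastal=3

With divisor 716: modified quotas Highland 2.513, East 3.373, Coastal 2.916.
Geometric-mean thresholds: Highland √(2·3)=2.449, East √(3·4)=3.464, Coastal √(2·3)=2.449.
Each quota rounded against its threshold gives Highland 3, East 3, Coastal 3 (total 9).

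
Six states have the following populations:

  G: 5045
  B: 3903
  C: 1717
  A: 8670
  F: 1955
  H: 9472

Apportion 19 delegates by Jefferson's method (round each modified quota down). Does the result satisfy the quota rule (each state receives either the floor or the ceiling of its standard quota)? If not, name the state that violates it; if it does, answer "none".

Standard quotas: G 3.116, B 2.411, C 1.060, A 5.355, F 1.207, H 5.850.
Jefferson allocation: G 3, B 2, C 1, A 6, F 1, H 6.
Every allocation lies between the lower and upper quota.

none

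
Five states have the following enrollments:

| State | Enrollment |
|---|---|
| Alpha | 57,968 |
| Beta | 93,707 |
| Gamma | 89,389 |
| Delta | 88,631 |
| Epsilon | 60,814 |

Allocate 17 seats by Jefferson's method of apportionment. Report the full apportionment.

Standard divisor 390509/17 ≈ 22971.118; standard quotas: Alpha 2.524, Beta 4.079, Gamma 3.891, Delta 3.858, Epsilon 2.647.
Rounding down gives 2, 4, 3, 3, 2 = 14 seats, so the divisor must be adjusted.
With modified divisor 19800: modified quotas Alpha 2.928, Beta 4.733, Gamma 4.515, Delta 4.476, Epsilon 3.071.
Rounding down: Alpha 2, Beta 4, Gamma 4, Delta 4, Epsilon 3 (total 17).

Alpha 2, Beta 4, Gamma 4, Delta 4, Epsilon 3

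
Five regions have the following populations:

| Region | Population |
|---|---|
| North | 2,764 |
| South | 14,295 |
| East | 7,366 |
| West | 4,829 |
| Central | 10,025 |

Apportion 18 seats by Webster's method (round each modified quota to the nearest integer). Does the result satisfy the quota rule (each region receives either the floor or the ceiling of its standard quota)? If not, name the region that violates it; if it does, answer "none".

Standard quotas: North 1.267, South 6.551, East 3.376, West 2.213, Central 4.594.
Webster allocation: North 1, South 7, East 3, West 2, Central 5.
Every allocation lies between the lower and upper quota.

none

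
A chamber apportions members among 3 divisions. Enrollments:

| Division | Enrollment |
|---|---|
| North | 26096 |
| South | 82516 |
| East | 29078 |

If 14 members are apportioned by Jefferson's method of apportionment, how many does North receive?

2

Standard divisor 137690/14 ≈ 9835; standard quotas: North 2.653, South 8.390, East 2.957.
Rounding down gives 2, 8, 2 = 12 seats, so the divisor must be adjusted.
With modified divisor 8900: modified quotas North 2.932, South 9.271, East 3.267.
Rounding down: North 2, South 9, East 3 (total 14).
North receives 2.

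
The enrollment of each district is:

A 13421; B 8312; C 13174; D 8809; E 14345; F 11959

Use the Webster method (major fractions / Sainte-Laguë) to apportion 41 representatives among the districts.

A=8, B=5, C=8, D=5, E=8, F=7

Standard divisor 70020/41 ≈ 1707.805; standard quotas: A 7.859, B 4.867, C 7.714, D 5.158, E 8.400, F 7.003.
Rounding to the nearest integer gives A 8, B 5, C 8, D 5, E 8, F 7 — total 41, matching the house size, so no adjustment is needed.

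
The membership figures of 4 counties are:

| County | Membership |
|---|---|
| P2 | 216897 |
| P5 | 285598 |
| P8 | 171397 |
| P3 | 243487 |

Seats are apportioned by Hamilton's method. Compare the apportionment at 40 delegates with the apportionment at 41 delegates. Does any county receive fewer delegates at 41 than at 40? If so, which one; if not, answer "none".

P8

At 40 seats: P2 9, P5 12, P8 8, P3 11.
At 41 seats: P2 10, P5 13, P8 7, P3 11.
P8 drops from 8 to 7.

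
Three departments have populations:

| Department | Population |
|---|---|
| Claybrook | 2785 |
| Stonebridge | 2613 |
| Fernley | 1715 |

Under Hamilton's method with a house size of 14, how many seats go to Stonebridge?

5

Total 7113; standard divisor 7113/14 ≈ 508.071.
Standard quotas: Claybrook 5.482, Stonebridge 5.143, Fernley 3.376.
Lower quotas: Claybrook 5, Stonebridge 5, Fernley 3 (sum 13, leaving 1 seat).
Remainders in descending order: Claybrook 0.482, Fernley 0.376, Stonebridge 0.143.
The surplus seat goes to Claybrook.
Stonebridge receives 5.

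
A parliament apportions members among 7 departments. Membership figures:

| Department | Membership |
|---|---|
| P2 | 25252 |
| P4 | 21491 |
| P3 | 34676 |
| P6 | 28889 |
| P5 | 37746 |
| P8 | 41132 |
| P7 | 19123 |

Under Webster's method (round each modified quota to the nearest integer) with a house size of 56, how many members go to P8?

11

Standard divisor 208309/56 ≈ 3719.804; standard quotas: P2 6.789, P4 5.777, P3 9.322, P6 7.766, P5 10.147, P8 11.058, P7 5.141.
Rounding to the nearest integer gives P2 7, P4 6, P3 9, P6 8, P5 10, P8 11, P7 5 — total 56, matching the house size, so no adjustment is needed.
P8 receives 11.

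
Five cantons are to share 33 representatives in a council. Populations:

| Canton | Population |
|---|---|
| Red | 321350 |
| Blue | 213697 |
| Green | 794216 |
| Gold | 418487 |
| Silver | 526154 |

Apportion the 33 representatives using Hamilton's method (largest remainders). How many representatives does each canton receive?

Red 5; Blue 3; Green 11; Gold 6; Silver 8

Standard divisor: 2273904 ÷ 33 ≈ 68906.182.
Standard quotas: Red 4.6636, Blue 3.1013, Green 11.5260, Gold 6.0733, Silver 7.6358.
Lower quotas: Red 4, Blue 3, Green 11, Gold 6, Silver 7 (sum 31, leaving 2 seats).
Remainders in descending order: Red 0.6636, Silver 0.6358, Green 0.5260, Blue 0.1013, Gold 0.0733.
The surplus seats go to Red, Silver.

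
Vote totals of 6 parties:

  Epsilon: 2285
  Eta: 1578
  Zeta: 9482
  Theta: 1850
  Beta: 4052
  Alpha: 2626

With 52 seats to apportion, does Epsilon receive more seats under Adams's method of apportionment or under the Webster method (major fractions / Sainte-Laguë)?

Adams

Adams: Epsilon 6, Eta 4, Zeta 22, Theta 5, Beta 9, Alpha 6.
Webster: Epsilon 5, Eta 4, Zeta 23, Theta 4, Beta 10, Alpha 6.
Epsilon gets 6 under Adams and 5 under Webster.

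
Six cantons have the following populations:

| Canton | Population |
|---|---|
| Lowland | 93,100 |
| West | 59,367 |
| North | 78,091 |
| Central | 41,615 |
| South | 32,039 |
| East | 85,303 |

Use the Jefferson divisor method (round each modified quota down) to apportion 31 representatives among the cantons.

Lowland 8; West 5; North 6; Central 3; South 2; East 7

Standard divisor 389515/31 ≈ 12565; standard quotas: Lowland 7.409, West 4.725, North 6.215, Central 3.312, South 2.550, East 6.789.
Rounding down gives 7, 4, 6, 3, 2, 6 = 28 seats, so the divisor must be adjusted.
With modified divisor 11400: modified quotas Lowland 8.167, West 5.208, North 6.850, Central 3.650, South 2.810, East 7.483.
Rounding down: Lowland 8, West 5, North 6, Central 3, South 2, East 7 (total 31).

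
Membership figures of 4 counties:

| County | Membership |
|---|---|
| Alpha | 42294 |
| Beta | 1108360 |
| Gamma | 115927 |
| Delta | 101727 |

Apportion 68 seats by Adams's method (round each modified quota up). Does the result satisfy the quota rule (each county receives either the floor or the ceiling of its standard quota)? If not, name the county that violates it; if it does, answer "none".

Standard quotas: Alpha 2.102, Beta 55.082, Gamma 5.761, Delta 5.055.
Adams allocation: Alpha 3, Beta 54, Gamma 6, Delta 5.
Beta has quota 55.082 (lower 55, upper 56) but receives 54 — outside the quota interval.

Beta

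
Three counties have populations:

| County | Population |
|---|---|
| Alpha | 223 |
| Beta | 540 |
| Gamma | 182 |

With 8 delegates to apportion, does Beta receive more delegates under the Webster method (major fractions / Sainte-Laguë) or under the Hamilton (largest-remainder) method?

Hamilton

Webster: Alpha 2, Beta 4, Gamma 2.
Hamilton: Alpha 2, Beta 5, Gamma 1.
Beta gets 4 under Webster and 5 under Hamilton.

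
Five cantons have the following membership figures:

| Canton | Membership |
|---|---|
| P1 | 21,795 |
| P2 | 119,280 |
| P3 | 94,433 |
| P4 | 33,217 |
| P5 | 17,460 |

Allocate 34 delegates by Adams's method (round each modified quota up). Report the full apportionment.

Standard divisor 286185/34 ≈ 8417.206; standard quotas: P1 2.589, P2 14.171, P3 11.219, P4 3.946, P5 2.074.
Rounding up gives 3, 15, 12, 4, 3 = 37 seats, so the divisor must be adjusted.
With modified divisor 9000: modified quotas P1 2.422, P2 13.253, P3 10.493, P4 3.691, P5 1.940.
Rounding up: P1 3, P2 14, P3 11, P4 4, P5 2 (total 34).

P1: 3; P2: 14; P3: 11; P4: 4; P5: 2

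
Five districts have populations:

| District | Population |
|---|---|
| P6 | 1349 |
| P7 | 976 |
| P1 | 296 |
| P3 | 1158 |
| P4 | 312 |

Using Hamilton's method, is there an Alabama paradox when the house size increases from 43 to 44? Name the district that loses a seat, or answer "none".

P4

At 43 seats: P6 14, P7 10, P1 3, P3 12, P4 4.
At 44 seats: P6 15, P7 11, P1 3, P3 12, P4 3.
P4 drops from 4 to 3.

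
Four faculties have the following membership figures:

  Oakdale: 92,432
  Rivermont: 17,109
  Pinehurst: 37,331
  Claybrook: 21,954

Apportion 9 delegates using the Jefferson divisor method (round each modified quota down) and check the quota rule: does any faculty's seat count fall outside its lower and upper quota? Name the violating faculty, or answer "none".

Standard quotas: Oakdale 4.927, Rivermont 0.912, Pinehurst 1.990, Claybrook 1.170.
Jefferson allocation: Oakdale 5, Rivermont 1, Pinehurst 2, Claybrook 1.
Every allocation lies between the lower and upper quota.

none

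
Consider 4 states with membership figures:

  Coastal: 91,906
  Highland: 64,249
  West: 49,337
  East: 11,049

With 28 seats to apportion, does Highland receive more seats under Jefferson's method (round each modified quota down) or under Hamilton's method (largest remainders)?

Jefferson: Coastal 12, Highland 9, West 6, East 1.
Hamilton: Coastal 12, Highland 8, West 6, East 2.
Highland gets 9 under Jefferson and 8 under Hamilton.

Jefferson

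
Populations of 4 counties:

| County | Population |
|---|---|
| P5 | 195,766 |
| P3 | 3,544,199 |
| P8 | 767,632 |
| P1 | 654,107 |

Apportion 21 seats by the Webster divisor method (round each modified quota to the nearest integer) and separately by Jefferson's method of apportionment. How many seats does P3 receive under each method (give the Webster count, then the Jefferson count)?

14 and 16

Webster: P5 1, P3 14, P8 3, P1 3.
Jefferson: P5 0, P3 16, P8 3, P1 2.
P3 gets 14 under Webster and 16 under Jefferson.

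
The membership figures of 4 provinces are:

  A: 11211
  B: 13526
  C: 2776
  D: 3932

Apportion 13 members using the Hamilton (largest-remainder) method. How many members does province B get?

Standard divisor: 31445 ÷ 13 ≈ 2418.846.
Standard quotas: A 4.6349, B 5.5919, C 1.1477, D 1.6256.
Lower quotas: A 4, B 5, C 1, D 1 (sum 11, leaving 2 seats).
Remainders in descending order: A 0.6349, D 0.6256, B 0.5919, C 0.1477.
Largest remainders: A, D receive the extra seats.
B receives 5.

5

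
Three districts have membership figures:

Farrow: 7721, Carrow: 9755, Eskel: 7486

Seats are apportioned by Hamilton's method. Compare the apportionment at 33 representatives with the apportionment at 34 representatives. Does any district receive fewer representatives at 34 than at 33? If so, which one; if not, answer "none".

none

At 33 seats: Farrow 10, Carrow 13, Eskel 10.
At 34 seats: Farrow 11, Carrow 13, Eskel 10.
No district's allocation decreased.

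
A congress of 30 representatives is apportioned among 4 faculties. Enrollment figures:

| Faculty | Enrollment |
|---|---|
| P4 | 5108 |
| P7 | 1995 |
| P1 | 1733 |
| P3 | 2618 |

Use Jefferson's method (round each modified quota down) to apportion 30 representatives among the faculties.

Standard divisor 11454/30 ≈ 381.8; standard quotas: P4 13.379, P7 5.225, P1 4.539, P3 6.857.
Rounding down gives 13, 5, 4, 6 = 28 seats, so the divisor must be adjusted.
With modified divisor 360: modified quotas P4 14.189, P7 5.542, P1 4.814, P3 7.272.
Rounding down: P4 14, P7 5, P1 4, P3 7 (total 30).

P4=14; P7=5; P1=4; P3=7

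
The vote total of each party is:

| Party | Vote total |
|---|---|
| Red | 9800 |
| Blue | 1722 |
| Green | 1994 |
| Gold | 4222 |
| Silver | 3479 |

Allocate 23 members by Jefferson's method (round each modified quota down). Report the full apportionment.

Standard divisor 21217/23 ≈ 922.478; standard quotas: Red 10.624, Blue 1.867, Green 2.162, Gold 4.577, Silver 3.771.
Rounding down gives 10, 1, 2, 4, 3 = 20 seats, so the divisor must be adjusted.
With modified divisor 850: modified quotas Red 11.529, Blue 2.026, Green 2.346, Gold 4.967, Silver 4.093.
Rounding down: Red 11, Blue 2, Green 2, Gold 4, Silver 4 (total 23).

Red 11, Blue 2, Green 2, Gold 4, Silver 4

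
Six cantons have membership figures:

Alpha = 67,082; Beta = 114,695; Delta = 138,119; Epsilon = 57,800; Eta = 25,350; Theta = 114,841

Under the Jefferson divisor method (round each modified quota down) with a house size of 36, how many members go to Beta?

Standard divisor 517887/36 ≈ 14385.75; standard quotas: Alpha 4.663, Beta 7.973, Delta 9.601, Epsilon 4.018, Eta 1.762, Theta 7.983.
Rounding down gives 4, 7, 9, 4, 1, 7 = 32 seats, so the divisor must be adjusted.
With modified divisor 13100: modified quotas Alpha 5.121, Beta 8.755, Delta 10.543, Epsilon 4.412, Eta 1.935, Theta 8.766.
Rounding down: Alpha 5, Beta 8, Delta 10, Epsilon 4, Eta 1, Theta 8 (total 36).
Beta receives 8.

8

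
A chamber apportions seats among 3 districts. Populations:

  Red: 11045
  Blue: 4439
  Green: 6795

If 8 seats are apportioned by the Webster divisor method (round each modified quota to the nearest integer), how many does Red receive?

4

Standard divisor 22279/8 ≈ 2784.875; standard quotas: Red 3.966, Blue 1.594, Green 2.440.
Rounding to the nearest integer gives Red 4, Blue 2, Green 2 — total 8, matching the house size, so no adjustment is needed.
Red receives 4.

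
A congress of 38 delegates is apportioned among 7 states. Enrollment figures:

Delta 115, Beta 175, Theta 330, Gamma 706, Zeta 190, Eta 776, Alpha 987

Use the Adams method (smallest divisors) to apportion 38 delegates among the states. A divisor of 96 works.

With modified divisor 96: modified quotas Delta 1.198, Beta 1.823, Theta 3.438, Gamma 7.354, Zeta 1.979, Eta 8.083, Alpha 10.281.
Rounding up: Delta 2, Beta 2, Theta 4, Gamma 8, Zeta 2, Eta 9, Alpha 11 (total 38).

Delta 2; Beta 2; Theta 4; Gamma 8; Zeta 2; Eta 9; Alpha 11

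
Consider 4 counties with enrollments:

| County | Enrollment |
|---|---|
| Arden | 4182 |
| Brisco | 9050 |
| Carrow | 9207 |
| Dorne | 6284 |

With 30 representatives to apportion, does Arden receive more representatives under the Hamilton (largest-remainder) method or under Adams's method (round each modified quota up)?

Adams

Hamilton: Arden 4, Brisco 9, Carrow 10, Dorne 7.
Adams: Arden 5, Brisco 9, Carrow 9, Dorne 7.
Arden gets 4 under Hamilton and 5 under Adams.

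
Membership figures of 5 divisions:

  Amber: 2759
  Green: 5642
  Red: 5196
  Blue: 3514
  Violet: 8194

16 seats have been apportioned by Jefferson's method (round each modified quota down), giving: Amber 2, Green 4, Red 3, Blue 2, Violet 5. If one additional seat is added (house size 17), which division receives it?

Violet

Priority for the next seat is population ÷ (current seats + 1).
Priorities: Amber 919.667, Green 1128.400, Red 1299.000, Blue 1171.333, Violet 1365.667.
Highest priority: Violet.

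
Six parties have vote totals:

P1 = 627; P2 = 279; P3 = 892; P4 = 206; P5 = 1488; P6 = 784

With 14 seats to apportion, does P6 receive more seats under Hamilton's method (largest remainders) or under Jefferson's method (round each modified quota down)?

Hamilton: P1 2, P2 1, P3 3, P4 1, P5 5, P6 2.
Jefferson: P1 2, P2 1, P3 3, P4 0, P5 5, P6 3.
P6 gets 2 under Hamilton and 3 under Jefferson.

Jefferson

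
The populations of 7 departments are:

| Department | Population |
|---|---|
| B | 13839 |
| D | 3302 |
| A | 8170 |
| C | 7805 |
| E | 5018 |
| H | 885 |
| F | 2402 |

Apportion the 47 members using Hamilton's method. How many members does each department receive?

The standard divisor is 41421/47 ≈ 881.298.
Standard quotas: B 15.7030, D 3.7467, A 9.2704, C 8.8563, E 5.6939, H 1.0042, F 2.7255.
Lower quotas: B 15, D 3, A 9, C 8, E 5, H 1, F 2 (sum 43, leaving 4 seats).
Remainders in descending order: C 0.8563, D 0.7467, F 0.7255, B 0.7030, E 0.6939, A 0.2704, H 0.0042.
The surplus seats go to C, D, F, B.

B 16; D 4; A 9; C 9; E 5; H 1; F 3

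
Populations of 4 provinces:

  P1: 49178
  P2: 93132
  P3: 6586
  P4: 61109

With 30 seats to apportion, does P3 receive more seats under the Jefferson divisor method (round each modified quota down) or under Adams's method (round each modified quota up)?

Jefferson: P1 7, P2 14, P3 0, P4 9.
Adams: P1 7, P2 13, P3 1, P4 9.
P3 gets 0 under Jefferson and 1 under Adams.

Adams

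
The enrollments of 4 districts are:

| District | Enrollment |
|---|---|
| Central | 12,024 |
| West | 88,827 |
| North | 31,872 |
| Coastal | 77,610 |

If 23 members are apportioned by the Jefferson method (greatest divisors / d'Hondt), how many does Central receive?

Standard divisor 210333/23 ≈ 9144.913; standard quotas: Central 1.315, West 9.713, North 3.485, Coastal 8.487.
Rounding down gives 1, 9, 3, 8 = 21 seats, so the divisor must be adjusted.
With modified divisor 8300: modified quotas Central 1.449, West 10.702, North 3.840, Coastal 9.351.
Rounding down: Central 1, West 10, North 3, Coastal 9 (total 23).
Central receives 1.

1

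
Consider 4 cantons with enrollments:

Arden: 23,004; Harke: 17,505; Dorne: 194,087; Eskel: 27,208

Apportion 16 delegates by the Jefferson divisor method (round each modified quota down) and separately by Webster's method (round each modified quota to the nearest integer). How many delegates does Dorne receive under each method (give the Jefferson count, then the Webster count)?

Jefferson: Arden 1, Harke 1, Dorne 13, Eskel 1.
Webster: Arden 1, Harke 1, Dorne 12, Eskel 2.
Dorne gets 13 under Jefferson and 12 under Webster.

13 and 12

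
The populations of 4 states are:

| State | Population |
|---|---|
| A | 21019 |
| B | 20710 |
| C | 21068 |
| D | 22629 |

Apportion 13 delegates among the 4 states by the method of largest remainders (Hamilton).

A 3, B 3, C 3, D 4

Standard divisor: 85426 ÷ 13 ≈ 6571.231.
Standard quotas: A 3.1986, B 3.1516, C 3.2061, D 3.4436.
Lower quotas: A 3, B 3, C 3, D 3 (sum 12, leaving 1 seat).
Remainders in descending order: D 0.4436, C 0.2061, A 0.1986, B 0.1516.
The surplus seat goes to D.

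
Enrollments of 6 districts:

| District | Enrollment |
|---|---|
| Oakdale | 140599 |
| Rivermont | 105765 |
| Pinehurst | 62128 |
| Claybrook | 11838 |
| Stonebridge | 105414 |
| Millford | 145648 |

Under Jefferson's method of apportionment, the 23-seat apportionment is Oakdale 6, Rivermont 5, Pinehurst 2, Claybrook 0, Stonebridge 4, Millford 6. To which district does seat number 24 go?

Priority for the next seat is population ÷ (current seats + 1).
Priorities: Oakdale 20085.571, Rivermont 17627.500, Pinehurst 20709.333, Claybrook 11838.000, Stonebridge 21082.800, Millford 20806.857.
Highest priority: Stonebridge.

Stonebridge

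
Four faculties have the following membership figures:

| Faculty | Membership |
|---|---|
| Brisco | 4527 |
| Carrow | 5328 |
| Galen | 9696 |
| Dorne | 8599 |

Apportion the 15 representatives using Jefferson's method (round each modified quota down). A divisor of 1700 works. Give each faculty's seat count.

Brisco=2, Carrow=3, Galen=5, Dorne=5

With modified divisor 1700: modified quotas Brisco 2.663, Carrow 3.134, Galen 5.704, Dorne 5.058.
Rounding down: Brisco 2, Carrow 3, Galen 5, Dorne 5 (total 15).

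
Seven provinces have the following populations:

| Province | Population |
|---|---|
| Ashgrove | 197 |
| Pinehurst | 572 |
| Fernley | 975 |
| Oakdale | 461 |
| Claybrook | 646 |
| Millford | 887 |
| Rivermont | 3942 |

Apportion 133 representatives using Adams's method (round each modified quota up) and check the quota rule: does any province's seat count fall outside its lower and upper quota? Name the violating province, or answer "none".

Standard quotas: Ashgrove 3.412, Pinehurst 9.906, Fernley 16.885, Oakdale 7.983, Claybrook 11.187, Millford 15.361, Rivermont 68.266.
Adams allocation: Ashgrove 4, Pinehurst 10, Fernley 17, Oakdale 8, Claybrook 11, Millford 16, Rivermont 67.
Rivermont has quota 68.266 (lower 68, upper 69) but receives 67 — outside the quota interval.

Rivermont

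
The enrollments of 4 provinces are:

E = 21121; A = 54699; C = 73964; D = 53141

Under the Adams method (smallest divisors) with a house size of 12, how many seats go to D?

3

Standard divisor 202925/12 ≈ 16910.417; standard quotas: E 1.249, A 3.235, C 4.374, D 3.143.
Rounding up gives 2, 4, 5, 4 = 15 seats, so the divisor must be adjusted.
With modified divisor 19800: modified quotas E 1.067, A 2.763, C 3.736, D 2.684.
Rounding up: E 2, A 3, C 4, D 3 (total 12).
D receives 3.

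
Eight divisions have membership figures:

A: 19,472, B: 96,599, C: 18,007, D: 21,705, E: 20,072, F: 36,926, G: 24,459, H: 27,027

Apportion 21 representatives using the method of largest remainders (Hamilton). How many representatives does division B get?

8

The standard divisor is 264267/21 ≈ 12584.143.
Standard quotas: A 1.5473, B 7.6762, C 1.4309, D 1.7248, E 1.5950, F 2.9343, G 1.9436, H 2.1477.
Lower quotas: A 1, B 7, C 1, D 1, E 1, F 2, G 1, H 2 (sum 16, leaving 5 seats).
Remainders in descending order: G 0.9436, F 0.9343, D 0.7248, B 0.6762, E 0.5950, A 0.5473, C 0.4309, H 0.1477.
Largest remainders: G, F, D, B, E receive the extra seats.
B receives 8.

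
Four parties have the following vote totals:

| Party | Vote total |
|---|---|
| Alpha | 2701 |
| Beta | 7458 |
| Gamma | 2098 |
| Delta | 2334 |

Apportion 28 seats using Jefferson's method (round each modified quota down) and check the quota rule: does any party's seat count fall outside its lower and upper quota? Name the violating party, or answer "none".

Standard quotas: Alpha 5.183, Beta 14.312, Gamma 4.026, Delta 4.479.
Jefferson allocation: Alpha 5, Beta 15, Gamma 4, Delta 4.
Every allocation lies between the lower and upper quota.

none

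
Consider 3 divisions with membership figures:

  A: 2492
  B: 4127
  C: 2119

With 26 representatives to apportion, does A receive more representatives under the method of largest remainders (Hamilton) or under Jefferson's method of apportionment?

Hamilton

Hamilton: A 8, B 12, C 6.
Jefferson: A 7, B 13, C 6.
A gets 8 under Hamilton and 7 under Jefferson.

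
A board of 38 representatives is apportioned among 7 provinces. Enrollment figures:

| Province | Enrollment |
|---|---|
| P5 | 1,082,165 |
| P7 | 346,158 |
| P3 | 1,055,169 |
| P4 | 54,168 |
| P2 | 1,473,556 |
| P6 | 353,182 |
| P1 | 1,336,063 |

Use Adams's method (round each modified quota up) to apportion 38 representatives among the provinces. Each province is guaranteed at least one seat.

Standard divisor 5700461/38 ≈ 150012.132; standard quotas: P5 7.214, P7 2.308, P3 7.034, P4 0.361, P2 9.823, P6 2.354, P1 8.906.
Rounding up gives 8, 3, 8, 1, 10, 3, 9 = 42 seats, so the divisor must be adjusted.
With modified divisor 170000: modified quotas P5 6.366, P7 2.036, P3 6.207, P4 0.319, P2 8.668, P6 2.078, P1 7.859.
Rounding up: P5 7, P7 3, P3 7, P4 1, P2 9, P6 3, P1 8 (total 38).

P5 7, P7 3, P3 7, P4 1, P2 9, P6 3, P1 8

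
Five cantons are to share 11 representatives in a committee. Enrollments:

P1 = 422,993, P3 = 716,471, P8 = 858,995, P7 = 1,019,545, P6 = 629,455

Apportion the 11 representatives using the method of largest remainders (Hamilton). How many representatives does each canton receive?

P1 1; P3 2; P8 3; P7 3; P6 2

The standard divisor is 3647459/11 ≈ 331587.182.
Standard quotas: P1 1.2757, P3 2.1607, P8 2.5906, P7 3.0747, P6 1.8983.
Lower quotas: P1 1, P3 2, P8 2, P7 3, P6 1 (sum 9, leaving 2 seats).
Remainders in descending order: P6 0.8983, P8 0.5906, P1 0.2757, P3 0.1607, P7 0.0747.
The surplus seats go to P6, P8.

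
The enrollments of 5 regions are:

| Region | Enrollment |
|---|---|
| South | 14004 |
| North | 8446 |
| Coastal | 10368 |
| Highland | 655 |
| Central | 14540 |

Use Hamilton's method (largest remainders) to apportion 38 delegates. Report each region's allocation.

South: 11, North: 7, Coastal: 8, Highland: 1, Central: 11

Standard divisor: 48013 ÷ 38 ≈ 1263.5.
Standard quotas: South 11.0835, North 6.6846, Coastal 8.2058, Highland 0.5184, Central 11.5077.
Lower quotas: South 11, North 6, Coastal 8, Highland 0, Central 11 (sum 36, leaving 2 seats).
Remainders in descending order: North 0.6846, Highland 0.5184, Central 0.5077, Coastal 0.2058, South 0.0835.
The surplus seats go to North, Highland.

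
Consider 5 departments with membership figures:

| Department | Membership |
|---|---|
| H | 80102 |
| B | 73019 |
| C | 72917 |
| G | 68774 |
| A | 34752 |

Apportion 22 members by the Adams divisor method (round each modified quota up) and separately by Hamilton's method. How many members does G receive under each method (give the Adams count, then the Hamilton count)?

Adams: H 5, B 5, C 5, G 4, A 3.
Hamilton: H 5, B 5, C 5, G 5, A 2.
G gets 4 under Adams and 5 under Hamilton.

4 and 5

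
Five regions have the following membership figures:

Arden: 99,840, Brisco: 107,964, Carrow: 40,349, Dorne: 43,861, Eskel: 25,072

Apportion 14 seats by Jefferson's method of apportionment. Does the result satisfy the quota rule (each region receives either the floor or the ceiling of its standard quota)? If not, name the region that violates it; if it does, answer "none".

none

Standard quotas: Arden 4.408, Brisco 4.767, Carrow 1.781, Dorne 1.937, Eskel 1.107.
Jefferson allocation: Arden 4, Brisco 5, Carrow 2, Dorne 2, Eskel 1.
Every allocation lies between the lower and upper quota.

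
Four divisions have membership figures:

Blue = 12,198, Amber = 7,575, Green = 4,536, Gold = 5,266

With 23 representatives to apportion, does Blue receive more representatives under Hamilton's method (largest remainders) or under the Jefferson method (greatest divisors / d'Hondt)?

Hamilton: Blue 9, Amber 6, Green 4, Gold 4.
Jefferson: Blue 10, Amber 6, Green 3, Gold 4.
Blue gets 9 under Hamilton and 10 under Jefferson.

Jefferson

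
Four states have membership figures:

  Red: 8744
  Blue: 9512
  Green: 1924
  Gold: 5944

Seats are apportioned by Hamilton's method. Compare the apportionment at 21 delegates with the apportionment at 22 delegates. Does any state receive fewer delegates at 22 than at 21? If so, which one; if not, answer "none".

none

At 21 seats: Red 7, Blue 8, Green 1, Gold 5.
At 22 seats: Red 7, Blue 8, Green 2, Gold 5.
No state's allocation decreased.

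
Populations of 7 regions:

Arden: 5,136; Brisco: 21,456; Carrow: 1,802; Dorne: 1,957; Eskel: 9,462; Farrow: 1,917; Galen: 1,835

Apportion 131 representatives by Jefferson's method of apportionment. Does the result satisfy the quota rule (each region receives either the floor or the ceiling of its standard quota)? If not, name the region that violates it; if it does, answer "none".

Standard quotas: Arden 15.444, Brisco 64.518, Carrow 5.419, Dorne 5.885, Eskel 28.452, Farrow 5.764, Galen 5.518.
Jefferson allocation: Arden 15, Brisco 66, Carrow 5, Dorne 6, Eskel 29, Farrow 5, Galen 5.
Brisco has quota 64.518 (lower 64, upper 65) but receives 66 — outside the quota interval.

Brisco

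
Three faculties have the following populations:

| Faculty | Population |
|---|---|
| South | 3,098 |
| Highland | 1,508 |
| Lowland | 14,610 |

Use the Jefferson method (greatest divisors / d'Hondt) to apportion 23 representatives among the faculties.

South 4; Highland 1; Lowland 18

Standard divisor 19216/23 ≈ 835.478; standard quotas: South 3.708, Highland 1.805, Lowland 17.487.
Rounding down gives 3, 1, 17 = 21 seats, so the divisor must be adjusted.
With modified divisor 770: modified quotas South 4.023, Highland 1.958, Lowland 18.974.
Rounding down: South 4, Highland 1, Lowland 18 (total 23).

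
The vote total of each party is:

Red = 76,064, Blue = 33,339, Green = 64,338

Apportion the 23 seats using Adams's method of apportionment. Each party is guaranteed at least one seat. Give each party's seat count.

Red=10, Blue=5, Green=8

Standard divisor 173741/23 ≈ 7553.957; standard quotas: Red 10.069, Blue 4.413, Green 8.517.
Rounding up gives 11, 5, 9 = 25 seats, so the divisor must be adjusted.
With modified divisor 8200: modified quotas Red 9.276, Blue 4.066, Green 7.846.
Rounding up: Red 10, Blue 5, Green 8 (total 23).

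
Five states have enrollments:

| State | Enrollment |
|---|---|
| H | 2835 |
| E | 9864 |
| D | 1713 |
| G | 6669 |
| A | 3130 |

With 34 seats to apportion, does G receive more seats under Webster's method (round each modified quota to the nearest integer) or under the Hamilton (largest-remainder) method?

Webster: H 4, E 14, D 2, G 10, A 4.
Hamilton: H 4, E 14, D 3, G 9, A 4.
G gets 10 under Webster and 9 under Hamilton.

Webster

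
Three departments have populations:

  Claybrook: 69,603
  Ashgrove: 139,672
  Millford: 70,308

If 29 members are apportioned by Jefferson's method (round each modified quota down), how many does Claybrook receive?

7

Standard divisor 279583/29 ≈ 9640.793; standard quotas: Claybrook 7.220, Ashgrove 14.488, Millford 7.293.
Rounding down gives 7, 14, 7 = 28 seats, so the divisor must be adjusted.
With modified divisor 9000: modified quotas Claybrook 7.734, Ashgrove 15.519, Millford 7.812.
Rounding down: Claybrook 7, Ashgrove 15, Millford 7 (total 29).
Claybrook receives 7.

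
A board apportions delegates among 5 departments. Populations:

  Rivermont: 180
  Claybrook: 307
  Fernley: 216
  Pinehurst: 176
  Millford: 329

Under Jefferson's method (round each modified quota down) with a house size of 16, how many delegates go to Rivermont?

Standard divisor 1208/16 ≈ 75.5; standard quotas: Rivermont 2.384, Claybrook 4.066, Fernley 2.861, Pinehurst 2.331, Millford 4.358.
Rounding down gives 2, 4, 2, 2, 4 = 14 seats, so the divisor must be adjusted.
With modified divisor 64: modified quotas Rivermont 2.812, Claybrook 4.797, Fernley 3.375, Pinehurst 2.750, Millford 5.141.
Rounding down: Rivermont 2, Claybrook 4, Fernley 3, Pinehurst 2, Millford 5 (total 16).
Rivermont receives 2.

2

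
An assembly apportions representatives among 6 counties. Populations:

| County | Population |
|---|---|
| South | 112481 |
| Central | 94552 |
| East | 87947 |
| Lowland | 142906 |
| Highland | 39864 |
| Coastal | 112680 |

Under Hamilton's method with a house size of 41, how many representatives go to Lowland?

Total 590430; standard divisor 590430/41 ≈ 14400.732.
Standard quotas: South 7.8108, Central 6.5658, East 6.1071, Lowland 9.9235, Highland 2.7682, Coastal 7.8246.
Lower quotas: South 7, Central 6, East 6, Lowland 9, Highland 2, Coastal 7 (sum 37, leaving 4 seats).
Remainders in descending order: Lowland 0.9235, Coastal 0.8246, South 0.8108, Highland 0.7682, Central 0.5658, East 0.1071.
Largest remainders: Lowland, Coastal, South, Highland receive the extra seats.
Lowland receives 10.

10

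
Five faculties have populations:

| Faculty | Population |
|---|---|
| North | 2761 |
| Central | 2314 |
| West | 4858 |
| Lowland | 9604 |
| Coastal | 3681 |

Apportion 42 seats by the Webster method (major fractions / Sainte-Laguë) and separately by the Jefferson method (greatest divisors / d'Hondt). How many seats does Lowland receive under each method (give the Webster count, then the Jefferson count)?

Webster: North 5, Central 4, West 9, Lowland 17, Coastal 7.
Jefferson: North 5, Central 4, West 9, Lowland 18, Coastal 6.
Lowland gets 17 under Webster and 18 under Jefferson.

17 and 18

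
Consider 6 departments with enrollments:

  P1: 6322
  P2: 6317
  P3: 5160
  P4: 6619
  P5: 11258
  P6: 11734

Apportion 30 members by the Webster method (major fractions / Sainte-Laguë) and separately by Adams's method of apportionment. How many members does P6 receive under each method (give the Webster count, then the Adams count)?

Webster: P1 4, P2 4, P3 3, P4 4, P5 7, P6 8.
Adams: P1 4, P2 4, P3 4, P4 4, P5 7, P6 7.
P6 gets 8 under Webster and 7 under Adams.

8 and 7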